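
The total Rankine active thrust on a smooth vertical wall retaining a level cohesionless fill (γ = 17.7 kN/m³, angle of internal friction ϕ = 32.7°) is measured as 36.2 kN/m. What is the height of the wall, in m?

3.70 m

K_a = 0.2985. P_a = ½ K_a γ H² ⇒ H = √(2P_a/(K_a γ)).
H = √(2×36.2/(0.2985×17.7)) = 3.702 m.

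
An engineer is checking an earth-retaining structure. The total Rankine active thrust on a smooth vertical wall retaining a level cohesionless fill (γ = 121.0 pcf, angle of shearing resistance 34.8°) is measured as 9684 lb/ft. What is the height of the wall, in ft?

K_a = 0.2733. P_a = ½ K_a γ H² ⇒ H = √(2P_a/(K_a γ)).
H = √(2×9684/(0.2733×121.0)) = 24.20 ft.

24.2 ft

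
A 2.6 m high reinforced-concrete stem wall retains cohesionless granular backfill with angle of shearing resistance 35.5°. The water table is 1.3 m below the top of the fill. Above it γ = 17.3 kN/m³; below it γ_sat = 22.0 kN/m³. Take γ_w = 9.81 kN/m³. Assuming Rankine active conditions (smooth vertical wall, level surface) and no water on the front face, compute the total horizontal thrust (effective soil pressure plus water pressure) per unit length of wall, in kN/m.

22.7 kN/m

K_a = tan²(45° − φ/2) = 0.2653.
γ' = 22.0 − 9.81 = 12.19 kN/m³. Depth below WT = 1.3 m.
σ'_h at WT = K_a γ d_w = 5.966 kPa; at base = 5.966 + K_a γ' × 1.3 = 10.17 kPa.
P₁ (0–1.3 m) = ½×5.966×1.3 = 3.878. P₂ (1.3–2.6 m) = ½(5.966+10.17)×1.3 = 10.49.
P_w = ½ γ_w h₂² = 0.5×9.81×1.3² = 8.289. Total = 3.878+10.49+8.289 = 22.65 kN/m.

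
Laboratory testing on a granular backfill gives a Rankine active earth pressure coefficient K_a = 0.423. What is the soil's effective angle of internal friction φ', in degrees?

23.9°

K_a = tan²(45° − φ/2) ⇒ 45° − φ/2 = arctan(√0.423) = 33.04°.
φ = 2(45° − 33.04°) = 23.92°.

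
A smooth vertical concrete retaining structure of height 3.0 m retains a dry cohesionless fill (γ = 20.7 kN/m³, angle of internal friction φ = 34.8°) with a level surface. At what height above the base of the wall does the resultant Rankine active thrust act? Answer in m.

K_a = 0.2733.
The pressure distribution is triangular, so the resultant acts at H/3 above the base = 3.0/3 = 1.000 m.

1.00 m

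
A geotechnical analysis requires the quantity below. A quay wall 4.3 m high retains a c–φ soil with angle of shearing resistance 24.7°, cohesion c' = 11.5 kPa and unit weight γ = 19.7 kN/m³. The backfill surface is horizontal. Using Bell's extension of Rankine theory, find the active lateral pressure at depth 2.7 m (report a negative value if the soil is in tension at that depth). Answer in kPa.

K_a = (1 − sin φ)/(1 + sin φ) = 0.4106.
σ_a = K_a γ z − 2c√K_a = 0.4106×19.7×2.7 − 2×11.5×0.6408 = 7.101 kPa.

7.10 kPa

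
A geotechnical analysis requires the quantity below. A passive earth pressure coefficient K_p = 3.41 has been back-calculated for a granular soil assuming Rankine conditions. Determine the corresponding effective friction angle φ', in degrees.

K_p = (1+sin φ)/(1−sin φ) ⇒ sin φ = (K_p − 1)/(K_p + 1) = 0.5465.
φ = arcsin(0.5465) = 33.13°.

33.1°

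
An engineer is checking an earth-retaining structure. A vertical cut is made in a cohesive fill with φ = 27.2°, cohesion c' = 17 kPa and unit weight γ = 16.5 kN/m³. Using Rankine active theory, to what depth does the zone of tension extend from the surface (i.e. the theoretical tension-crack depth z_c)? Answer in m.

K_a = tan²(45° − 27.2°/2) = 0.3726; √K_a = 0.6104.
The active pressure is zero where K_a γ z = 2c√K_a, so z_c = 2c/(γ√K_a) = 2×17/(16.5×0.6104) = 3.376 m.

3.38 m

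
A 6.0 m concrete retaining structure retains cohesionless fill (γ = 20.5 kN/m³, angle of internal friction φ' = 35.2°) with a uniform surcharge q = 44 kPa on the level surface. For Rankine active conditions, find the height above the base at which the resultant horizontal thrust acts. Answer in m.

2.42 m

K_a = 0.2687.
Triangular part P₁ = ½K_aγH² = 99.15 at H/3 = 2.000 m; rectangular part P₂ = K_a q H = 70.93 at H/2 = 3.000 m.
ȳ = (P₁·2.000 + P₂·3.000)/(P₁+P₂) = 2.417 m.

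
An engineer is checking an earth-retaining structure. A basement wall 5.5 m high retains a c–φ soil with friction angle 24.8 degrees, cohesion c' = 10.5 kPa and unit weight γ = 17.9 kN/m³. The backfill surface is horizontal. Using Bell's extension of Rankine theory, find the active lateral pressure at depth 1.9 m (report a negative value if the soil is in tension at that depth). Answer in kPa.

0.480 kPa

K_a = (1 − sin φ)/(1 + sin φ) = 0.4090.
σ_a = K_a γ z − 2c√K_a = 0.4090×17.9×1.9 − 2×10.5×0.6395 = 0.4798 kPa.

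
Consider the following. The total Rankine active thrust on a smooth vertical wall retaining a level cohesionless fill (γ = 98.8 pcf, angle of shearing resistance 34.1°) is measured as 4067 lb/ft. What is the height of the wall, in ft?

17.1 ft

K_a = 0.2815. P_a = ½ K_a γ H² ⇒ H = √(2P_a/(K_a γ)).
H = √(2×4067/(0.2815×98.8)) = 17.10 ft.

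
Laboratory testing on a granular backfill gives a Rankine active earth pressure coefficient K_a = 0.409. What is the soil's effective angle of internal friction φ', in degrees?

K_a = tan²(45° − φ/2) ⇒ 45° − φ/2 = arctan(√0.409) = 32.60°.
φ = 2(45° − 32.60°) = 24.80°.

24.8°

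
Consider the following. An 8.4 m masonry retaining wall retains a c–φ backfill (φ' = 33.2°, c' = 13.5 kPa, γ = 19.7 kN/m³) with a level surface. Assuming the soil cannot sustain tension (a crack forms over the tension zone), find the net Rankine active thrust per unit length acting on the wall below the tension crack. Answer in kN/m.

99.1 kN/m

K_a = 0.2924; √K_a = 0.5407.
Tension-crack depth z_c = 2c/(γ√K_a) = 2×13.5/(19.7×0.5407) = 2.535 m.
σ_a at base = K_a γ H − 2c√K_a = 0.2924×19.7×8.4 − 2×13.5×0.5407 = 33.78 kPa.
P_a = ½ × 33.78 × (H − z_c) = 0.5×33.78×5.865 = 99.06 kN/m.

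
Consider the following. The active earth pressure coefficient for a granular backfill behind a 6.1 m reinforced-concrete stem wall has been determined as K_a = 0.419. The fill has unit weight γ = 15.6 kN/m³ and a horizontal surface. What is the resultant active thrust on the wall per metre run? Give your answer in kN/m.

P = ½ K_a γ H² = 0.5 × 0.419 × 15.6 × 6.1² = 121.6 kN/m.

122 kN/m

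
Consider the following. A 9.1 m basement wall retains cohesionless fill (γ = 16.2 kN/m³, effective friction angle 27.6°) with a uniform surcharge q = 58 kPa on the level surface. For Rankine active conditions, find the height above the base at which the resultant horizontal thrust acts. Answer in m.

K_a = 0.3668.
Triangular part P₁ = ½K_aγH² = 246.0 at H/3 = 3.033 m; rectangular part P₂ = K_a q H = 193.6 at H/2 = 4.550 m.
ȳ = (P₁·3.033 + P₂·4.550)/(P₁+P₂) = 3.701 m.

3.70 m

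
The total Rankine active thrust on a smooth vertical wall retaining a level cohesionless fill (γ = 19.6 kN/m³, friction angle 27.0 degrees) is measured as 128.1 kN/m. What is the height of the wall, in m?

5.90 m

K_a = 0.3755. P_a = ½ K_a γ H² ⇒ H = √(2P_a/(K_a γ)).
H = √(2×128.1/(0.3755×19.6)) = 5.900 m.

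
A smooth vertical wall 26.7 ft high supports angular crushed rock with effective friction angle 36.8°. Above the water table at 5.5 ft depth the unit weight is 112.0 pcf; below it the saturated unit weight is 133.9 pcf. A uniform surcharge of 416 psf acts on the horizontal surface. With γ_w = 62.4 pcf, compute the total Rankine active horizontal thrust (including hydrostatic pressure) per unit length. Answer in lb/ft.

24500 lb/ft

K_a = tan²(45° − φ/2) = 0.2508.
γ' = 133.9 − 62.4 = 71.50 pcf. h₂ = H − d_w = 21.2 ft.
σ'_h: at surface K_a·q = 104.3; at WT K_a(q+γd_w) = 258.8; at base K_a(q+γd_w+γ'h₂) = 638.9 psf.
P₁ = ½(104.3+258.8)×5.5 = 998.5; P₂ = ½(258.8+638.9)×21.2 = 9515; P_w = ½γ_w h₂² = 14020.
Total = 998.5+9515+14020 = 24540 lb/ft.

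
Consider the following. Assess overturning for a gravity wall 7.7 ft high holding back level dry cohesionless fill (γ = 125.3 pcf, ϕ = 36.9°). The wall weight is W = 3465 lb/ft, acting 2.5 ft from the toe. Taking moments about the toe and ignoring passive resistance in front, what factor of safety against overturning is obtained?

3.64

K_a = tan²(45° − 36.9°/2) = 0.2497.
P_a = ½K_aγH² = 0.5×0.2497×125.3×7.7² = 927.4 lb/ft, acting at H/3 = 2.567 ft above the base.
Overturning moment M_o = P_a × H/3 = 927.4 × 2.567 = 2380.
Resisting moment M_r = W × 2.5 = 3465 × 2.5 = 8662.
FS_overturning = M_r/M_o = 8662/2380 = 3.639.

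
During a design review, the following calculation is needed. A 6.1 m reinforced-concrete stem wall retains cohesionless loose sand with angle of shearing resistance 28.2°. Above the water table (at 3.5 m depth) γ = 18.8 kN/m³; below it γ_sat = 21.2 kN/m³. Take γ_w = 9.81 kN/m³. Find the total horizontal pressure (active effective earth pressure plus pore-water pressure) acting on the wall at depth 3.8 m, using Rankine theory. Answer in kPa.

K_a = (1 − sin φ)/(1 + sin φ) = 0.3582.
γ' = 21.2 − 9.81 = 11.39 kN/m³.
Effective vertical stress at 3.8 m: σ'_v = 18.8×3.5 + 11.39×0.300 = 69.22 kPa.
σ'_h = K_a σ'_v = 0.3582 × 69.22 = 24.79 kPa; u = γ_w × 0.300 = 2.943 kPa.
Total σ_h = 24.79 + 2.943 = 27.74 kPa.

27.7 kPa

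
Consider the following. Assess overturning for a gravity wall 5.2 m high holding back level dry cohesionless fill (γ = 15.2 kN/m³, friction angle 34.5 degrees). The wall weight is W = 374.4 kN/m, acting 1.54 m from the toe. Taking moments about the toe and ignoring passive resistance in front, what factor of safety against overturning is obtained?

K_a = tan²(45° − 34.5°/2) = 0.2768.
P_a = ½K_aγH² = 0.5×0.2768×15.2×5.2² = 56.89 kN/m, acting at H/3 = 1.733 m above the base.
Overturning moment M_o = P_a × H/3 = 56.89 × 1.733 = 98.60.
Resisting moment M_r = W × 1.54 = 374.4 × 1.54 = 576.6.
FS_overturning = M_r/M_o = 576.6/98.60 = 5.848.

5.85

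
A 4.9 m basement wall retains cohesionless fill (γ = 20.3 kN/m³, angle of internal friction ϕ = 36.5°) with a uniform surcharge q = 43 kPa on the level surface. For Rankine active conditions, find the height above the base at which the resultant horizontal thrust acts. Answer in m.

2.01 m

K_a = 0.2541.
Triangular part P₁ = ½K_aγH² = 61.91 at H/3 = 1.633 m; rectangular part P₂ = K_a q H = 53.53 at H/2 = 2.450 m.
ȳ = (P₁·1.633 + P₂·2.450)/(P₁+P₂) = 2.012 m.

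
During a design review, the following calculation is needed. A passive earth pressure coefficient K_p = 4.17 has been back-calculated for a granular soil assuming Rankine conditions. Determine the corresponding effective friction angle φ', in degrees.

K_p = (1+sin φ)/(1−sin φ) ⇒ sin φ = (K_p − 1)/(K_p + 1) = 0.6132.
φ = arcsin(0.6132) = 37.82°.

37.8°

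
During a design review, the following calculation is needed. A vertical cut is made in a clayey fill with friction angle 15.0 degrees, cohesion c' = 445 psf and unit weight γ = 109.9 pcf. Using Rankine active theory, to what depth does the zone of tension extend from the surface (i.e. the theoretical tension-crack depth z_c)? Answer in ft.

K_a = tan²(45° − 15.0°/2) = 0.5888; √K_a = 0.7673.
The active pressure is zero where K_a γ z = 2c√K_a, so z_c = 2c/(γ√K_a) = 2×445/(109.9×0.7673) = 10.55 ft.

10.6 ft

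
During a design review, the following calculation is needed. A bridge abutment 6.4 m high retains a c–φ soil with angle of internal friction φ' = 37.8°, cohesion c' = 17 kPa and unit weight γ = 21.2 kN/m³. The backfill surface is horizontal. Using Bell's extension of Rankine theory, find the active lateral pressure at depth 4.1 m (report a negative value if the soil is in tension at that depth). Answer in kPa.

4.20 kPa

K_a = (1 − sin φ)/(1 + sin φ) = 0.2400.
σ_a = K_a γ z − 2c√K_a = 0.2400×21.2×4.1 − 2×17×0.4899 = 4.204 kPa.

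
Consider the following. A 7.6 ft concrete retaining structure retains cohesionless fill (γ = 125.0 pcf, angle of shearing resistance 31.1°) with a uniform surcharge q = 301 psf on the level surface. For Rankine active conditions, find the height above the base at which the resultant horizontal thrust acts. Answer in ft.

K_a = 0.3188.
Triangular part P₁ = ½K_aγH² = 1151 at H/3 = 2.533 ft; rectangular part P₂ = K_a q H = 729.3 at H/2 = 3.800 ft.
ȳ = (P₁·2.533 + P₂·3.800)/(P₁+P₂) = 3.025 ft.

3.02 ft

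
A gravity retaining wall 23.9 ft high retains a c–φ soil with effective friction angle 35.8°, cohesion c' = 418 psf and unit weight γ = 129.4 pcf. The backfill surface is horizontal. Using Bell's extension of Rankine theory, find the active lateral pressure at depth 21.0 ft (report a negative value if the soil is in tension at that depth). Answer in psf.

284 psf

K_a = (1 − sin φ)/(1 + sin φ) = 0.2619.
σ_a = K_a γ z − 2c√K_a = 0.2619×129.4×21.0 − 2×418×0.5117 = 283.8 psf.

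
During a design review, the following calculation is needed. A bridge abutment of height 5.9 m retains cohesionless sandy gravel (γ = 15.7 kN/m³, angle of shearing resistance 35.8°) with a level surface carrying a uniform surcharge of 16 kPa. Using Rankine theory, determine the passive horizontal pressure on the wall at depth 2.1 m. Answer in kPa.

K_p = (1 + sin φ)/(1 − sin φ) = 3.819.
σ_v = γz + q = 15.7 × 2.1 + 16 = 48.97 kPa.
σ_h = K_p σ_v = 3.819 × 48.97 = 187.0 kPa.

187 kPa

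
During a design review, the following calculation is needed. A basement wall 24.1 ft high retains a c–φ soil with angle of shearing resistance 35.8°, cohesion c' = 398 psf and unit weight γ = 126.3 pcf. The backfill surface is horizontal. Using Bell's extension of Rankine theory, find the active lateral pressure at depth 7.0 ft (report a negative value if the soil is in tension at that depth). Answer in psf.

-176 psf

K_a = (1 − sin φ)/(1 + sin φ) = 0.2619.
σ_a = K_a γ z − 2c√K_a = 0.2619×126.3×7.0 − 2×398×0.5117 = -175.8 psf.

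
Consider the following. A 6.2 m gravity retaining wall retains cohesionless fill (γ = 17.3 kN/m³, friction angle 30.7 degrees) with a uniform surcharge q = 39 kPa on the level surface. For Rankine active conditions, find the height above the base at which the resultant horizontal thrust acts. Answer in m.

K_a = 0.3240.
Triangular part P₁ = ½K_aγH² = 107.7 at H/3 = 2.067 m; rectangular part P₂ = K_a q H = 78.35 at H/2 = 3.100 m.
ȳ = (P₁·2.067 + P₂·3.100)/(P₁+P₂) = 2.502 m.

2.50 m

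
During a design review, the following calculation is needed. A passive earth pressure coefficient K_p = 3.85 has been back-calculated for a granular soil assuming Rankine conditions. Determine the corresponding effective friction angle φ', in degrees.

K_p = (1+sin φ)/(1−sin φ) ⇒ sin φ = (K_p − 1)/(K_p + 1) = 0.5876.
φ = arcsin(0.5876) = 35.99°.

36.0°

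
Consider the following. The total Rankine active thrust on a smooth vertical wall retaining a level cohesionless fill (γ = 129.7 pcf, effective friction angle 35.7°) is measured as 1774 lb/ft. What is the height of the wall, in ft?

K_a = 0.2630. P_a = ½ K_a γ H² ⇒ H = √(2P_a/(K_a γ)).
H = √(2×1774/(0.2630×129.7)) = 10.20 ft.

10.2 ft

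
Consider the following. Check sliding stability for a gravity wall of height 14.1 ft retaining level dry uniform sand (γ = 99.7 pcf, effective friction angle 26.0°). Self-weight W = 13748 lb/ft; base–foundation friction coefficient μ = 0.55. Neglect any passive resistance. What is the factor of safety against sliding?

K_a = tan²(45° − 26.0°/2) = 0.3905.
P_a = ½K_aγH² = 0.5×0.3905×99.7×14.1² = 3870 lb/ft, acting at H/3 = 4.700 ft above the base.
FS_sliding = μW / P_a = 0.55×13748 / 3870 = 1.954.

1.95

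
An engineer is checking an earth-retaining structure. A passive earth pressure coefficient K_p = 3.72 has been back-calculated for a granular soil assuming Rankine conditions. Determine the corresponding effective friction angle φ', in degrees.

K_p = (1+sin φ)/(1−sin φ) ⇒ sin φ = (K_p − 1)/(K_p + 1) = 0.5763.
φ = arcsin(0.5763) = 35.19°.

35.2°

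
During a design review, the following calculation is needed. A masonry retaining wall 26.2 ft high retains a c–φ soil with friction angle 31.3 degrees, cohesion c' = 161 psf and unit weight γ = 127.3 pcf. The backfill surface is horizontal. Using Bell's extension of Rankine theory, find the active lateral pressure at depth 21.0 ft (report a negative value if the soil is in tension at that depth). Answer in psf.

K_a = (1 − sin φ)/(1 + sin φ) = 0.3162.
σ_a = K_a γ z − 2c√K_a = 0.3162×127.3×21.0 − 2×161×0.5623 = 664.2 psf.

664 psf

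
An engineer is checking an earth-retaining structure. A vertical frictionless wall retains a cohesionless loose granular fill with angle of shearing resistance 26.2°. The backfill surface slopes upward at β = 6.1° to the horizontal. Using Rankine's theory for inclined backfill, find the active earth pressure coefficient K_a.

0.395

K_a = cos β · (cos β − √(cos²β − cos²φ)) / (cos β + √(cos²β − cos²φ)).
cos β = 0.9943, cos φ = 0.8973, √(cos²β − cos²φ) = 0.4285.
K_a = 0.9943 × (0.9943 − 0.4285)/(0.9943 + 0.4285) = 0.3954.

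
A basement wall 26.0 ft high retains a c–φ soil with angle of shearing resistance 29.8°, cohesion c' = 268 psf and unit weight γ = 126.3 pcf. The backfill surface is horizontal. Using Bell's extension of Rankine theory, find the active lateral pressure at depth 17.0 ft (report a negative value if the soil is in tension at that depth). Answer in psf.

K_a = (1 − sin φ)/(1 + sin φ) = 0.3360.
σ_a = K_a γ z − 2c√K_a = 0.3360×126.3×17.0 − 2×268×0.5797 = 410.8 psf.

411 psf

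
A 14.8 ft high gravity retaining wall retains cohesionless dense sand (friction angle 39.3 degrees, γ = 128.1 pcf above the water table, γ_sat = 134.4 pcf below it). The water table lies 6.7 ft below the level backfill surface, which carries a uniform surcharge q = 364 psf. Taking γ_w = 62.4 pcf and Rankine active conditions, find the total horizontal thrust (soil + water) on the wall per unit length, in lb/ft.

K_a = tan²(45° − φ/2) = 0.2245.
γ' = 134.4 − 62.4 = 72.00 pcf. h₂ = H − d_w = 8.1 ft.
σ'_h: at surface K_a·q = 81.70; at WT K_a(q+γd_w) = 274.3; at base K_a(q+γd_w+γ'h₂) = 405.2 psf.
P₁ = ½(81.70+274.3)×6.7 = 1193; P₂ = ½(274.3+405.2)×8.1 = 2752; P_w = ½γ_w h₂² = 2047.
Total = 1193+2752+2047 = 5992 lb/ft.

5990 lb/ft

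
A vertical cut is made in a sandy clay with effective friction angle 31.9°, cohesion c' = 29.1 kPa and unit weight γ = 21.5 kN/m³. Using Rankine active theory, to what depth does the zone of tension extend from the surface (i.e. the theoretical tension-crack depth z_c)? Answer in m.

4.87 m

K_a = tan²(45° − 31.9°/2) = 0.3085; √K_a = 0.5555.
The active pressure is zero where K_a γ z = 2c√K_a, so z_c = 2c/(γ√K_a) = 2×29.1/(21.5×0.5555) = 4.873 m.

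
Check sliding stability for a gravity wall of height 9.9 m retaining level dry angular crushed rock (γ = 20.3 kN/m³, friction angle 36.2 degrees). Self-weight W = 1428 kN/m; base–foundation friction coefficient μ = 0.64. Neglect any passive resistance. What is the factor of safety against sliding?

K_a = tan²(45° − 36.2°/2) = 0.2574.
P_a = ½K_aγH² = 0.5×0.2574×20.3×9.9² = 256.0 kN/m, acting at H/3 = 3.300 m above the base.
FS_sliding = μW / P_a = 0.64×1428 / 256.0 = 3.569.

3.57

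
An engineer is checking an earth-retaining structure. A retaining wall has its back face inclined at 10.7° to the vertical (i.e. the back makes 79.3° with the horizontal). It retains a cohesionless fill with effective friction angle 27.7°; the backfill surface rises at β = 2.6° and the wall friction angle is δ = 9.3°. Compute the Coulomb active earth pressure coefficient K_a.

K_a = sin²(α+φ) / [sin²α · sin(α−δ) · (1 + √{sin(φ+δ)sin(φ−β) / (sin(α−δ)sin(α+β))})²].
With α = 79.3°, φ = 27.7°, δ = 9.3°, β = 2.6°: K_a = 0.4341.

0.434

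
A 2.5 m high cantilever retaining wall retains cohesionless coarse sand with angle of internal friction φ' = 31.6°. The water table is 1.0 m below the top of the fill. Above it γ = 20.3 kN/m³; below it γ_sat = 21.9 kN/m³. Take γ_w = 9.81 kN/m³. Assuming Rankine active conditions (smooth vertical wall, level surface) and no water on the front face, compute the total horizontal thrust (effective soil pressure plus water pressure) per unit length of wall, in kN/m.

28.0 kN/m

K_a = tan²(45° − φ/2) = 0.3123.
γ' = 21.9 − 9.81 = 12.09 kN/m³. Depth below WT = 1.5 m.
σ'_h at WT = K_a γ d_w = 6.341 kPa; at base = 6.341 + K_a γ' × 1.5 = 12.01 kPa.
P₁ (0–1.0 m) = ½×6.341×1.0 = 3.170. P₂ (1.0–2.5 m) = ½(6.341+12.01)×1.5 = 13.76.
P_w = ½ γ_w h₂² = 0.5×9.81×1.5² = 11.04. Total = 3.170+13.76+11.04 = 27.97 kN/m.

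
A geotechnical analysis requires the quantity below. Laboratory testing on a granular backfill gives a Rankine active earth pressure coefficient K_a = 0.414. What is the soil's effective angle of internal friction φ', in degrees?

24.5°

K_a = tan²(45° − φ/2) ⇒ 45° − φ/2 = arctan(√0.414) = 32.76°.
φ = 2(45° − 32.76°) = 24.48°.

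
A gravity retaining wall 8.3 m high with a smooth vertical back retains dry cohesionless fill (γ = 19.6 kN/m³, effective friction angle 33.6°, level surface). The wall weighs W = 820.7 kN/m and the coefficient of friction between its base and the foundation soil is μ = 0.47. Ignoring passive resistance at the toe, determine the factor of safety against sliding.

1.99

K_a = tan²(45° − 33.6°/2) = 0.2875.
P_a = ½K_aγH² = 0.5×0.2875×19.6×8.3² = 194.1 kN/m, acting at H/3 = 2.767 m above the base.
FS_sliding = μW / P_a = 0.47×820.7 / 194.1 = 1.987.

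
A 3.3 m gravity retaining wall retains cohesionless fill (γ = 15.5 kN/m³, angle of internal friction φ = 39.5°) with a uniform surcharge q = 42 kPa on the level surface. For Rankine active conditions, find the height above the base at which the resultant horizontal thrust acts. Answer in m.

K_a = 0.2224.
Triangular part P₁ = ½K_aγH² = 18.77 at H/3 = 1.100 m; rectangular part P₂ = K_a q H = 30.83 at H/2 = 1.650 m.
ȳ = (P₁·1.100 + P₂·1.650)/(P₁+P₂) = 1.442 m.

1.44 m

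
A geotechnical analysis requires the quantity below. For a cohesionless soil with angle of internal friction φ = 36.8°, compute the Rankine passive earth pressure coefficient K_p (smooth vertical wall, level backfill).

3.99

K_p = (1 + sin φ)/(1 − sin φ) = tan²(45° + 36.8°/2) = 3.988.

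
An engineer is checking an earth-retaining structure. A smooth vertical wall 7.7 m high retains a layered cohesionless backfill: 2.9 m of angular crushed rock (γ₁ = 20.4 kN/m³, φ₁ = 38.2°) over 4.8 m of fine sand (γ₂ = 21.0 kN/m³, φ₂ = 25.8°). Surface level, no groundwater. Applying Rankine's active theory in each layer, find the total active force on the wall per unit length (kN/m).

K_a1 = tan²(45°−38.2°/2) = 0.2358; K_a2 = tan²(45°−25.8°/2) = 0.3935.
Layer 1: σ at base = K_a1 γ₁ h₁ = 13.95 kPa; P₁ = ½×13.95×2.9 = 20.23.
Layer 2: σ_v at top = γ₁h₁ = 59.16; σ_h top = K_a2×59.16 = 23.28; σ_h base = K_a2×(59.16+21.0×4.8) = 62.94.
P₂ = ½(23.28+62.94)×4.8 = 206.9. Total P_a = 20.23+206.9 = 227.2 kN/m.

227 kN/m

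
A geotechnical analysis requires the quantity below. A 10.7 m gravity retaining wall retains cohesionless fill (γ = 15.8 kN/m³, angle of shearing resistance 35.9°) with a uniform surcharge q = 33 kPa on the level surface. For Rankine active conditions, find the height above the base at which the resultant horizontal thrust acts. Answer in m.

K_a = 0.2607.
Triangular part P₁ = ½K_aγH² = 235.8 at H/3 = 3.567 m; rectangular part P₂ = K_a q H = 92.07 at H/2 = 5.350 m.
ȳ = (P₁·3.567 + P₂·5.350)/(P₁+P₂) = 4.067 m.

4.07 m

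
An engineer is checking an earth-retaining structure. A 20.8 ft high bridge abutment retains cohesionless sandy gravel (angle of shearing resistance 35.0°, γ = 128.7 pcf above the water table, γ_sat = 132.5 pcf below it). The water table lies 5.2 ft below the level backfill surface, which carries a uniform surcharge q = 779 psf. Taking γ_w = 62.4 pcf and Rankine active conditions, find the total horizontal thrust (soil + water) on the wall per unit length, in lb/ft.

K_a = tan²(45° − φ/2) = 0.2710.
γ' = 132.5 − 62.4 = 70.10 pcf. h₂ = H − d_w = 15.6 ft.
σ'_h: at surface K_a·q = 211.1; at WT K_a(q+γd_w) = 392.5; at base K_a(q+γd_w+γ'h₂) = 688.8 psf.
P₁ = ½(211.1+392.5)×5.2 = 1569; P₂ = ½(392.5+688.8)×15.6 = 8434; P_w = ½γ_w h₂² = 7593.
Total = 1569+8434+7593 = 17600 lb/ft.

17600 lb/ft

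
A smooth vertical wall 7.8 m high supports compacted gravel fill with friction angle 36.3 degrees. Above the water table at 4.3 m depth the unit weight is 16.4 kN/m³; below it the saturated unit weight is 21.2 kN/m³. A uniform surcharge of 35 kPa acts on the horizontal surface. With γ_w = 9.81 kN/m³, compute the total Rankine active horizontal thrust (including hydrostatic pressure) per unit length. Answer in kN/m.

250 kN/m

K_a = tan²(45° − φ/2) = 0.2563.
γ' = 21.2 − 9.81 = 11.39 kN/m³. h₂ = H − d_w = 3.5 m.
σ'_h: at surface K_a·q = 8.969; at WT K_a(q+γd_w) = 27.04; at base K_a(q+γd_w+γ'h₂) = 37.26 kPa.
P₁ = ½(8.969+27.04)×4.3 = 77.42; P₂ = ½(27.04+37.26)×3.5 = 112.5; P_w = ½γ_w h₂² = 60.09.
Total = 77.42+112.5+60.09 = 250.0 kN/m.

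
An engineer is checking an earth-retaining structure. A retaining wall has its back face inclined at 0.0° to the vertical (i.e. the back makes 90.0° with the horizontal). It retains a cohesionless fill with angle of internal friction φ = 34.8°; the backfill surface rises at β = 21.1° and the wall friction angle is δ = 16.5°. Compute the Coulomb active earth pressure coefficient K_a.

K_a = sin²(α+φ) / [sin²α · sin(α−δ) · (1 + √{sin(φ+δ)sin(φ−β) / (sin(α−δ)sin(α+β))})²].
With α = 90.0°, φ = 34.8°, δ = 16.5°, β = 21.1°: K_a = 0.3324.

0.332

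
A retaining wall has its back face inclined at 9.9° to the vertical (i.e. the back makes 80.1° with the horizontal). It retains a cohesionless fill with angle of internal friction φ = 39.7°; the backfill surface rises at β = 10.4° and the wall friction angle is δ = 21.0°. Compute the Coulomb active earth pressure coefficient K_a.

0.311

K_a = sin²(α+φ) / [sin²α · sin(α−δ) · (1 + √{sin(φ+δ)sin(φ−β) / (sin(α−δ)sin(α+β))})²].
With α = 80.1°, φ = 39.7°, δ = 21.0°, β = 10.4°: K_a = 0.3110.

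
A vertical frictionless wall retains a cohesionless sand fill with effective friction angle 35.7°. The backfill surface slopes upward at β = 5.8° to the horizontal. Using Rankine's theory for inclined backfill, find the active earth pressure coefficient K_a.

K_a = cos β · (cos β − √(cos²β − cos²φ)) / (cos β + √(cos²β − cos²φ)).
cos β = 0.9949, cos φ = 0.8121, √(cos²β − cos²φ) = 0.5747.
K_a = 0.9949 × (0.9949 − 0.5747)/(0.9949 + 0.5747) = 0.2663.

0.266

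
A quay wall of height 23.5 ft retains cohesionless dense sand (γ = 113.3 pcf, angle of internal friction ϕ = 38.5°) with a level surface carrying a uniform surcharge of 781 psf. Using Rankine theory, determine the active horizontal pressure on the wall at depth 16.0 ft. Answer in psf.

K_a = (1 − sin φ)/(1 + sin φ) = 0.2327.
σ_v = γz + q = 113.3 × 16.0 + 781 = 2594 psf.
σ_h = K_a σ_v = 0.2327 × 2594 = 603.5 psf.

603 psf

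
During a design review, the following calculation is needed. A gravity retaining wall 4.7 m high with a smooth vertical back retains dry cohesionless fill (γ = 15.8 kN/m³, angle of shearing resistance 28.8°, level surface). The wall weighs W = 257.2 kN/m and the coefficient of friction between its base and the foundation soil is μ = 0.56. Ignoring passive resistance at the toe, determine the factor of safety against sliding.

2.36

K_a = tan²(45° − 28.8°/2) = 0.3498.
P_a = ½K_aγH² = 0.5×0.3498×15.8×4.7² = 61.04 kN/m, acting at H/3 = 1.567 m above the base.
FS_sliding = μW / P_a = 0.56×257.2 / 61.04 = 2.360.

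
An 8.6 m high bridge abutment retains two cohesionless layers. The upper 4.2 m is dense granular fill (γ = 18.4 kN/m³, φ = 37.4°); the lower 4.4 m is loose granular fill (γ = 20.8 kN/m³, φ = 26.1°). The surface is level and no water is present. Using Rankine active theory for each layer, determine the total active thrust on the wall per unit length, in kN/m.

250 kN/m

K_a1 = tan²(45°−37.4°/2) = 0.2443; K_a2 = tan²(45°−26.1°/2) = 0.3889.
Layer 1: σ at base = K_a1 γ₁ h₁ = 18.88 kPa; P₁ = ½×18.88×4.2 = 39.64.
Layer 2: σ_v at top = γ₁h₁ = 77.28; σ_h top = K_a2×77.28 = 30.06; σ_h base = K_a2×(77.28+20.8×4.4) = 65.65.
P₂ = ½(30.06+65.65)×4.4 = 210.6. Total P_a = 39.64+210.6 = 250.2 kN/m.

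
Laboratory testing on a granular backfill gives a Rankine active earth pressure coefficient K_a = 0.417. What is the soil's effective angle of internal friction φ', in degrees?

24.3°

K_a = tan²(45° − φ/2) ⇒ 45° − φ/2 = arctan(√0.417) = 32.85°.
φ = 2(45° − 32.85°) = 24.29°.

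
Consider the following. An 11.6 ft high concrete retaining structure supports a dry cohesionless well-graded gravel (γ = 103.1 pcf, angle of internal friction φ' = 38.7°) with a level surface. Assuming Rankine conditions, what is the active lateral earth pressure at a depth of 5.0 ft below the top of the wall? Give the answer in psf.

119 psf

K_a = (1 − sin φ)/(1 + sin φ) = 0.2306.
σ_h = K_a γ z = 0.2306 × 103.1 × 5.0 = 118.9 psf.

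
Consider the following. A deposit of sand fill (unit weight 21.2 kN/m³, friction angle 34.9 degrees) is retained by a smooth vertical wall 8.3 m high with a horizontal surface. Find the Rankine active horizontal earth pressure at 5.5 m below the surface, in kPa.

31.7 kPa

K_a = (1 − sin φ)/(1 + sin φ) = 0.2721.
σ_h = K_a γ z = 0.2721 × 21.2 × 5.5 = 31.73 kPa.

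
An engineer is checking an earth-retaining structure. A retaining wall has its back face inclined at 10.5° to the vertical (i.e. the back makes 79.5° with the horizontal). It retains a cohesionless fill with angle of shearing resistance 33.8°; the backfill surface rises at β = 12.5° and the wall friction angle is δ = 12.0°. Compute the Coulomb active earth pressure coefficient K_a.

0.403

K_a = sin²(α+φ) / [sin²α · sin(α−δ) · (1 + √{sin(φ+δ)sin(φ−β) / (sin(α−δ)sin(α+β))})²].
With α = 79.5°, φ = 33.8°, δ = 12.0°, β = 12.5°: K_a = 0.4029.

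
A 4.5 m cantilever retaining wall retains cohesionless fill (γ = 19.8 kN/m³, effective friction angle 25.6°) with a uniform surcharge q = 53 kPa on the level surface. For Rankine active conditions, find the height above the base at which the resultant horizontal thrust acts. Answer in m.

K_a = 0.3966.
Triangular part P₁ = ½K_aγH² = 79.50 at H/3 = 1.500 m; rectangular part P₂ = K_a q H = 94.58 at H/2 = 2.250 m.
ȳ = (P₁·1.500 + P₂·2.250)/(P₁+P₂) = 1.907 m.

1.91 m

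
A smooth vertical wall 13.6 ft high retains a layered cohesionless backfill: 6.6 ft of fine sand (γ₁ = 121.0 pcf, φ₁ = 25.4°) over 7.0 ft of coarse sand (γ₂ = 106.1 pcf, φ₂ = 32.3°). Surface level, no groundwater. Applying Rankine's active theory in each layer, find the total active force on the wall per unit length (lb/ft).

3540 lb/ft

K_a1 = tan²(45°−25.4°/2) = 0.3996; K_a2 = tan²(45°−32.3°/2) = 0.3035.
Layer 1: σ at base = K_a1 γ₁ h₁ = 319.2 psf; P₁ = ½×319.2×6.6 = 1053.
Layer 2: σ_v at top = γ₁h₁ = 798.6; σ_h top = K_a2×798.6 = 242.4; σ_h base = K_a2×(798.6+106.1×7.0) = 467.8.
P₂ = ½(242.4+467.8)×7.0 = 2485. Total P_a = 1053+2485 = 3539 lb/ft.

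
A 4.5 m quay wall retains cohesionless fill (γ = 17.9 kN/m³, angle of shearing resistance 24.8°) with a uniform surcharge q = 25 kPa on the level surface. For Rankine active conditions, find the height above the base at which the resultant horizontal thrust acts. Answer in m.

K_a = 0.4090.
Triangular part P₁ = ½K_aγH² = 74.13 at H/3 = 1.500 m; rectangular part P₂ = K_a q H = 46.01 at H/2 = 2.250 m.
ȳ = (P₁·1.500 + P₂·2.250)/(P₁+P₂) = 1.787 m.

1.79 m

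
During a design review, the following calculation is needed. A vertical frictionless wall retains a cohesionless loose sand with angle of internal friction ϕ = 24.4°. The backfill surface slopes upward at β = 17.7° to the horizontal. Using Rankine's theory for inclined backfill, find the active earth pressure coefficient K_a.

0.520

K_a = cos β · (cos β − √(cos²β − cos²φ)) / (cos β + √(cos²β − cos²φ)).
cos β = 0.9527, cos φ = 0.9107, √(cos²β − cos²φ) = 0.2797.
K_a = 0.9527 × (0.9527 − 0.2797)/(0.9527 + 0.2797) = 0.5203.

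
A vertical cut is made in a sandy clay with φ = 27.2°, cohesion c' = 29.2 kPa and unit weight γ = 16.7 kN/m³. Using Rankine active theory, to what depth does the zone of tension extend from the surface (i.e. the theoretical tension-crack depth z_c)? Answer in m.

5.73 m

K_a = tan²(45° − 27.2°/2) = 0.3726; √K_a = 0.6104.
The active pressure is zero where K_a γ z = 2c√K_a, so z_c = 2c/(γ√K_a) = 2×29.2/(16.7×0.6104) = 5.729 m.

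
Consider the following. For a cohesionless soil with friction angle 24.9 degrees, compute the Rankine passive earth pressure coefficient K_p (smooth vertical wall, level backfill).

K_p = (1 + sin φ)/(1 − sin φ) = tan²(45° + 24.9°/2) = 2.454.

2.45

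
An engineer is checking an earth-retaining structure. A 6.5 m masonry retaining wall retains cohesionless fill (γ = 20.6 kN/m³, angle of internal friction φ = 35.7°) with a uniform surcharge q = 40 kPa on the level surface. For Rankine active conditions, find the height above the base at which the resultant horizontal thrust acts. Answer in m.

2.57 m

K_a = 0.2630.
Triangular part P₁ = ½K_aγH² = 114.4 at H/3 = 2.167 m; rectangular part P₂ = K_a q H = 68.38 at H/2 = 3.250 m.
ȳ = (P₁·2.167 + P₂·3.250)/(P₁+P₂) = 2.572 m.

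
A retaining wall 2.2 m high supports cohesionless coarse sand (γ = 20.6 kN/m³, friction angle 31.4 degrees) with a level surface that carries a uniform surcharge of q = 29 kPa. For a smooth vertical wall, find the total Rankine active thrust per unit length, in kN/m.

K_a = tan²(45° − φ/2) = 0.3149.
Soil triangle: ½ K_a γ H² = 0.5×0.3149×20.6×2.2² = 15.70 kN/m.
Surcharge rectangle: K_a q H = 0.3149×29×2.2 = 20.09 kN/m.
Total = 15.70 + 20.09 = 35.79 kN/m.

35.8 kN/m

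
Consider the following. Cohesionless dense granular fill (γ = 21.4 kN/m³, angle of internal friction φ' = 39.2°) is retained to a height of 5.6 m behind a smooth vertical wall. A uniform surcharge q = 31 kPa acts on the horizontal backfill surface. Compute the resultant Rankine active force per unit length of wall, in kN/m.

115 kN/m

K_a = tan²(45° − φ/2) = 0.2255.
Soil triangle: ½ K_a γ H² = 0.5×0.2255×21.4×5.6² = 75.66 kN/m.
Surcharge rectangle: K_a q H = 0.2255×31×5.6 = 39.14 kN/m.
Total = 75.66 + 39.14 = 114.8 kN/m.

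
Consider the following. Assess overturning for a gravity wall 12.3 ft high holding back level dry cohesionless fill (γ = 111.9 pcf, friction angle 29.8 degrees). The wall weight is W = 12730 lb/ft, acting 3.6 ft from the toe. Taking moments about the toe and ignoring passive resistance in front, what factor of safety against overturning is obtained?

3.93

K_a = tan²(45° − 29.8°/2) = 0.3360.
P_a = ½K_aγH² = 0.5×0.3360×111.9×12.3² = 2844 lb/ft, acting at H/3 = 4.100 ft above the base.
Overturning moment M_o = P_a × H/3 = 2844 × 4.100 = 11660.
Resisting moment M_r = W × 3.6 = 12730 × 3.6 = 45830.
FS_overturning = M_r/M_o = 45830/11660 = 3.930.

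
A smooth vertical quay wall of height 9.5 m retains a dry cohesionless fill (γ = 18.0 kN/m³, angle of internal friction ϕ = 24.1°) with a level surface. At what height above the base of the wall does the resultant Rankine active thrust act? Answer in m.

3.17 m

K_a = 0.4201.
The pressure distribution is triangular, so the resultant acts at H/3 above the base = 9.5/3 = 3.167 m.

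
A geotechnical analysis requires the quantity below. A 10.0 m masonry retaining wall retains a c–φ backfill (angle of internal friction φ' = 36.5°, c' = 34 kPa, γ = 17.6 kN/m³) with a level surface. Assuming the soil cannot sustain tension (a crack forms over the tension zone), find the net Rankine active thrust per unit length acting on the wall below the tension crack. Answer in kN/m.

K_a = 0.2541; √K_a = 0.5040.
Tension-crack depth z_c = 2c/(γ√K_a) = 2×34/(17.6×0.5040) = 7.665 m.
σ_a at base = K_a γ H − 2c√K_a = 0.2541×17.6×10.0 − 2×34×0.5040 = 10.44 kPa.
P_a = ½ × 10.44 × (H − z_c) = 0.5×10.44×2.335 = 12.19 kN/m.

12.2 kN/m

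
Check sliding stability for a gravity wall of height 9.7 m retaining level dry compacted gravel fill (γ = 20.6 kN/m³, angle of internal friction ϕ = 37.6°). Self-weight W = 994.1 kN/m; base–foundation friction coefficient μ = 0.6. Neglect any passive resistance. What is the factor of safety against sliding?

2.54

K_a = tan²(45° − 37.6°/2) = 0.2421.
P_a = ½K_aγH² = 0.5×0.2421×20.6×9.7² = 234.6 kN/m, acting at H/3 = 3.233 m above the base.
FS_sliding = μW / P_a = 0.6×994.1 / 234.6 = 2.542.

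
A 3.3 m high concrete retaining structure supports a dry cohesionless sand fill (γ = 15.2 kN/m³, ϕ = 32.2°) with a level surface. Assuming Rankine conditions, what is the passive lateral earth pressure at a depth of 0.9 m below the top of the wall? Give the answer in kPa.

K_p = (1 + sin φ)/(1 − sin φ) = 3.282.
σ_h = K_p γ z = 3.282 × 15.2 × 0.9 = 44.89 kPa.

44.9 kPa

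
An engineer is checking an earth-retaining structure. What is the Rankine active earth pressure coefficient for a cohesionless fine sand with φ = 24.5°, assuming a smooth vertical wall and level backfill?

K_a = (1 − sin φ)/(1 + sin φ) = (1 − sin 24.5°)/(1 + sin 24.5°) = 0.4137.

0.414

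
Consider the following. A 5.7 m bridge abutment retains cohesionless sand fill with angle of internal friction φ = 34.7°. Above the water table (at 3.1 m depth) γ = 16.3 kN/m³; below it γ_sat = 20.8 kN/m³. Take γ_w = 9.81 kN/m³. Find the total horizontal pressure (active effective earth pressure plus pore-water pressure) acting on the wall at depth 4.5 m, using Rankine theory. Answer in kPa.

31.8 kPa

K_a = (1 − sin φ)/(1 + sin φ) = 0.2745.
γ' = 20.8 − 9.81 = 10.99 kN/m³.
Effective vertical stress at 4.5 m: σ'_v = 16.3×3.1 + 10.99×1.40 = 65.92 kPa.
σ'_h = K_a σ'_v = 0.2745 × 65.92 = 18.09 kPa; u = γ_w × 1.40 = 13.73 kPa.
Total σ_h = 18.09 + 13.73 = 31.83 kPa.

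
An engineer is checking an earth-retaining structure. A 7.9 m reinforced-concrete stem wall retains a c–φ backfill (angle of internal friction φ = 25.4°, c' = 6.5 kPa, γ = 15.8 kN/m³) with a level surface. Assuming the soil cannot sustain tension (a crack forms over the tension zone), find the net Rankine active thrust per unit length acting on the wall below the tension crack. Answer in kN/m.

K_a = 0.3996; √K_a = 0.6322.
Tension-crack depth z_c = 2c/(γ√K_a) = 2×6.5/(15.8×0.6322) = 1.302 m.
σ_a at base = K_a γ H − 2c√K_a = 0.3996×15.8×7.9 − 2×6.5×0.6322 = 41.67 kPa.
P_a = ½ × 41.67 × (H − z_c) = 0.5×41.67×6.598 = 137.5 kN/m.

137 kN/m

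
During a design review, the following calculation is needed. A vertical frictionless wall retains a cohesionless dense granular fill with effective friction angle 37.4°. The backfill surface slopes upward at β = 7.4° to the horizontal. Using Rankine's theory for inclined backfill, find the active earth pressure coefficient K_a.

0.249

K_a = cos β · (cos β − √(cos²β − cos²φ)) / (cos β + √(cos²β − cos²φ)).
cos β = 0.9917, cos φ = 0.7944, √(cos²β − cos²φ) = 0.5936.
K_a = 0.9917 × (0.9917 − 0.5936)/(0.9917 + 0.5936) = 0.2490.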